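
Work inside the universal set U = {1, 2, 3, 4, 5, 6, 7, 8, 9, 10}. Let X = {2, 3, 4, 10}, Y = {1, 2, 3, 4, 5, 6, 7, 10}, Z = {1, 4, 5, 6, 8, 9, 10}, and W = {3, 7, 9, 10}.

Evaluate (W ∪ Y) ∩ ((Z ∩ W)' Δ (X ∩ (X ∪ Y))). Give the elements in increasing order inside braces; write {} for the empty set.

{1, 5, 6, 7, 10}

W ∪ Y = {1, 2, 3, 4, 5, 6, 7, 9, 10}
Z ∩ W = {9, 10}
(Z ∩ W)' = {1, 2, 3, 4, 5, 6, 7, 8}
X ∪ Y = {1, 2, 3, 4, 5, 6, 7, 10}
X ∩ (X ∪ Y) = {2, 3, 4, 10}
(Z ∩ W)' Δ (X ∩ (X ∪ Y)) = {1, 5, 6, 7, 8, 10}
(W ∪ Y) ∩ ((Z ∩ W)' Δ (X ∩ (X ∪ Y))) = {1, 5, 6, 7, 10}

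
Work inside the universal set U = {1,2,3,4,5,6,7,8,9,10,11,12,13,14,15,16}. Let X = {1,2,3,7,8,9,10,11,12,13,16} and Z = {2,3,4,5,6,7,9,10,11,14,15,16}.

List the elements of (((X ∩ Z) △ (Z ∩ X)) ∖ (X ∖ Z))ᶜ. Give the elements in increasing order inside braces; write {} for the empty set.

X ∩ Z = {2,3,7,9,10,11,16}
Z ∩ X = {2,3,7,9,10,11,16}
(X ∩ Z) △ (Z ∩ X) = {}
X ∖ Z = {1,8,12,13}
((X ∩ Z) △ (Z ∩ X)) ∖ (X ∖ Z) = {}
(((X ∩ Z) △ (Z ∩ X)) ∖ (X ∖ Z))ᶜ = {1,2,3,4,5,6,7,8,9,10,11,12,13,14,15,16}

{1,2,3,4,5,6,7,8,9,10,11,12,13,14,15,16}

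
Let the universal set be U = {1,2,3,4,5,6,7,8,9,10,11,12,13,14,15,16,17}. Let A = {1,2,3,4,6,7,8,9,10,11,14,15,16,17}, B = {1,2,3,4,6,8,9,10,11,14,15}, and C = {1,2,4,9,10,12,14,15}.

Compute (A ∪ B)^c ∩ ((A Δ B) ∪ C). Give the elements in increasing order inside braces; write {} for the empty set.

A ∪ B = {1,2,3,4,6,7,8,9,10,11,14,15,16,17}
(A ∪ B)^c = {5,12,13}
A Δ B = {7,16,17}
(A Δ B) ∪ C = {1,2,4,7,9,10,12,14,15,16,17}
(A ∪ B)^c ∩ ((A Δ B) ∪ C) = {12}

{12}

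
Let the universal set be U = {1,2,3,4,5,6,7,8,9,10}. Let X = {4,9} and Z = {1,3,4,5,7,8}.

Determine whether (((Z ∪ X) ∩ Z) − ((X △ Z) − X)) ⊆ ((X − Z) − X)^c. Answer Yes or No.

Z ∪ X = {1,3,4,5,7,8,9}
(Z ∪ X) ∩ Z = {1,3,4,5,7,8}
X △ Z = {1,3,5,7,8,9}
(X △ Z) − X = {1,3,5,7,8}
((Z ∪ X) ∩ Z) − ((X △ Z) − X) = {4}
X − Z = {9}
(X − Z) − X = {}
((X − Z) − X)^c = {1,2,3,4,5,6,7,8,9,10}
Every element of {4} is in {1,2,3,4,5,6,7,8,9,10}, so ((Z ∪ X) ∩ Z) − ((X △ Z) − X) ⊆ ((X − Z) − X)^c.

Yes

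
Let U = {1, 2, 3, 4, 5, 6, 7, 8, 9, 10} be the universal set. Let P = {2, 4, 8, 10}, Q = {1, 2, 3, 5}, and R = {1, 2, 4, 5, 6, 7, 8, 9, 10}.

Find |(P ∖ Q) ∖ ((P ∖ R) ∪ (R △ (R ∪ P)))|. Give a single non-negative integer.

P ∖ Q = {4, 8, 10}
P ∖ R = {}
R ∪ P = {1, 2, 4, 5, 6, 7, 8, 9, 10}
R △ (R ∪ P) = {}
(P ∖ R) ∪ (R △ (R ∪ P)) = {}
(P ∖ Q) ∖ ((P ∖ R) ∪ (R △ (R ∪ P))) = {4, 8, 10}
|(P ∖ Q) ∖ ((P ∖ R) ∪ (R △ (R ∪ P)))| = 3

3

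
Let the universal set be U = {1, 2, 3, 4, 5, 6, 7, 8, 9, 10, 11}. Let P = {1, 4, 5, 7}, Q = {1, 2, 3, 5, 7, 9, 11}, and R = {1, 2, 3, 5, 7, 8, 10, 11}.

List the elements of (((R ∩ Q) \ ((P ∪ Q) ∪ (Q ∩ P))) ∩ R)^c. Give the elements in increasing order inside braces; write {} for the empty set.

R ∩ Q = {1, 2, 3, 5, 7, 11}
P ∪ Q = {1, 2, 3, 4, 5, 7, 9, 11}
Q ∩ P = {1, 5, 7}
(P ∪ Q) ∪ (Q ∩ P) = {1, 2, 3, 4, 5, 7, 9, 11}
(R ∩ Q) \ ((P ∪ Q) ∪ (Q ∩ P)) = {}
((R ∩ Q) \ ((P ∪ Q) ∪ (Q ∩ P))) ∩ R = {}
(((R ∩ Q) \ ((P ∪ Q) ∪ (Q ∩ P))) ∩ R)^c = {1, 2, 3, 4, 5, 6, 7, 8, 9, 10, 11}

{1, 2, 3, 4, 5, 6, 7, 8, 9, 10, 11}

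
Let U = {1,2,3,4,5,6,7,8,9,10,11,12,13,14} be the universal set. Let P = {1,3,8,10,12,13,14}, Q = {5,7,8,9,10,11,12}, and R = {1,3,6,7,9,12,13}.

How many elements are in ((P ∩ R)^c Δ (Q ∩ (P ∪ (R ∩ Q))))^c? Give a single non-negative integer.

7

P ∩ R = {1,3,12,13}
(P ∩ R)^c = {2,4,5,6,7,8,9,10,11,14}
R ∩ Q = {7,9,12}
P ∪ (R ∩ Q) = {1,3,7,8,9,10,12,13,14}
Q ∩ (P ∪ (R ∩ Q)) = {7,8,9,10,12}
(P ∩ R)^c Δ (Q ∩ (P ∪ (R ∩ Q))) = {2,4,5,6,11,12,14}
((P ∩ R)^c Δ (Q ∩ (P ∪ (R ∩ Q))))^c = {1,3,7,8,9,10,13}
|((P ∩ R)^c Δ (Q ∩ (P ∪ (R ∩ Q))))^c| = 7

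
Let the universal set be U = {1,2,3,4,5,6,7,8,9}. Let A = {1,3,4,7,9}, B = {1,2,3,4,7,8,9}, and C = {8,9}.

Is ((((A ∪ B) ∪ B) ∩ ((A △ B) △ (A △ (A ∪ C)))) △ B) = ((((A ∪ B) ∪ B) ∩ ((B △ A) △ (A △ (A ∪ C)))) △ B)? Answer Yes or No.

A ∪ B = {1,2,3,4,7,8,9}
(A ∪ B) ∪ B = {1,2,3,4,7,8,9}
A △ B = {2,8}
A ∪ C = {1,3,4,7,8,9}
A △ (A ∪ C) = {8}
(A △ B) △ (A △ (A ∪ C)) = {2}
((A ∪ B) ∪ B) ∩ ((A △ B) △ (A △ (A ∪ C))) = {2}
(((A ∪ B) ∪ B) ∩ ((A △ B) △ (A △ (A ∪ C)))) △ B = {1,3,4,7,8,9}
B △ A = {2,8}
(B △ A) △ (A △ (A ∪ C)) = {2}
((A ∪ B) ∪ B) ∩ ((B △ A) △ (A △ (A ∪ C))) = {2}
(((A ∪ B) ∪ B) ∩ ((B △ A) △ (A △ (A ∪ C)))) △ B = {1,3,4,7,8,9}
Both equal {1,3,4,7,8,9}, so (((A ∪ B) ∪ B) ∩ ((A △ B) △ (A △ (A ∪ C)))) △ B = (((A ∪ B) ∪ B) ∩ ((B △ A) △ (A △ (A ∪ C)))) △ B.

Yes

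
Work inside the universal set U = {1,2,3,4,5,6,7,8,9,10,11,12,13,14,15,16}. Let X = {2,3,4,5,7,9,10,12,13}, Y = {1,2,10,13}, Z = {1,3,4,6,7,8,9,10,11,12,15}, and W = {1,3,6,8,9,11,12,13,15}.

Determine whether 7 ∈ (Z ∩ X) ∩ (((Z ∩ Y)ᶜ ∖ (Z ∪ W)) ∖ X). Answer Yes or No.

7 ∈ Z and 7 ∈ X, so 7 ∈ Z ∩ X
7 ∈ Z and 7 ∉ Y, so 7 ∉ Z ∩ Y
7 ∈ (Z ∩ Y)ᶜ since 7 ∉ (Z ∩ Y)
7 ∈ Z and 7 ∉ W, so 7 ∈ Z ∪ W
7 ∈ (Z ∩ Y)ᶜ and 7 ∈ (Z ∪ W), so 7 ∉ (Z ∩ Y)ᶜ ∖ (Z ∪ W)
7 ∉ ((Z ∩ Y)ᶜ ∖ (Z ∪ W)) and 7 ∈ X, so 7 ∉ ((Z ∩ Y)ᶜ ∖ (Z ∪ W)) ∖ X
7 ∈ (Z ∩ X) and 7 ∉ (((Z ∩ Y)ᶜ ∖ (Z ∪ W)) ∖ X), so 7 ∉ (Z ∩ X) ∩ (((Z ∩ Y)ᶜ ∖ (Z ∪ W)) ∖ X)

No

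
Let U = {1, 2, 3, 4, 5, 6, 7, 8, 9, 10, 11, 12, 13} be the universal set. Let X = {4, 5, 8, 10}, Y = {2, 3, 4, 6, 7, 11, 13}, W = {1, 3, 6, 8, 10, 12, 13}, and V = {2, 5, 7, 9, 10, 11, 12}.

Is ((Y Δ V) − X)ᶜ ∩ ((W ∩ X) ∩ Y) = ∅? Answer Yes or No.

Yes

Y Δ V = {3, 4, 5, 6, 9, 10, 12, 13}
(Y Δ V) − X = {3, 6, 9, 12, 13}
((Y Δ V) − X)ᶜ = {1, 2, 4, 5, 7, 8, 10, 11}
W ∩ X = {8, 10}
(W ∩ X) ∩ Y = {}
{1, 2, 4, 5, 7, 8, 10, 11} and {} share no elements.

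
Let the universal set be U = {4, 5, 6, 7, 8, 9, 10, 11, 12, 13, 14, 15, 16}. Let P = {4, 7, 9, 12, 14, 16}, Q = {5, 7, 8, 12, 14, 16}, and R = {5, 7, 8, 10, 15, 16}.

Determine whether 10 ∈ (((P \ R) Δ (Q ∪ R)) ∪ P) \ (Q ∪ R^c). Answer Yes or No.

Yes

10 ∉ P and 10 ∈ R, so 10 ∉ P \ R
10 ∉ Q and 10 ∈ R, so 10 ∈ Q ∪ R
10 ∉ (P \ R) and 10 ∈ (Q ∪ R), so 10 ∈ (P \ R) Δ (Q ∪ R)
10 ∈ ((P \ R) Δ (Q ∪ R)) and 10 ∉ P, so 10 ∈ ((P \ R) Δ (Q ∪ R)) ∪ P
10 ∈ R, so 10 ∉ R^c
10 ∉ Q and 10 ∉ R^c, so 10 ∉ Q ∪ R^c
10 ∈ (((P \ R) Δ (Q ∪ R)) ∪ P) and 10 ∉ (Q ∪ R^c), so 10 ∈ (((P \ R) Δ (Q ∪ R)) ∪ P) \ (Q ∪ R^c)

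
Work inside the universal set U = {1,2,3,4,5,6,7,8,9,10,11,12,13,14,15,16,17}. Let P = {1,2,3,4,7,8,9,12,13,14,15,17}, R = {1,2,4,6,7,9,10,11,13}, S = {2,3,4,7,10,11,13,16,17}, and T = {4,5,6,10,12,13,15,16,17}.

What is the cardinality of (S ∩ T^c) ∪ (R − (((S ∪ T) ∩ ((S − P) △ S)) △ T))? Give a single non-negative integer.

8

T^c = {1,2,3,7,8,9,11,14}
S ∩ T^c = {2,3,7,11}
S ∪ T = {2,3,4,5,6,7,10,11,12,13,15,16,17}
S − P = {10,11,16}
(S − P) △ S = {2,3,4,7,13,17}
(S ∪ T) ∩ ((S − P) △ S) = {2,3,4,7,13,17}
((S ∪ T) ∩ ((S − P) △ S)) △ T = {2,3,5,6,7,10,12,15,16}
R − (((S ∪ T) ∩ ((S − P) △ S)) △ T) = {1,4,9,11,13}
(S ∩ T^c) ∪ (R − (((S ∪ T) ∩ ((S − P) △ S)) △ T)) = {1,2,3,4,7,9,11,13}
|(S ∩ T^c) ∪ (R − (((S ∪ T) ∩ ((S − P) △ S)) △ T))| = 8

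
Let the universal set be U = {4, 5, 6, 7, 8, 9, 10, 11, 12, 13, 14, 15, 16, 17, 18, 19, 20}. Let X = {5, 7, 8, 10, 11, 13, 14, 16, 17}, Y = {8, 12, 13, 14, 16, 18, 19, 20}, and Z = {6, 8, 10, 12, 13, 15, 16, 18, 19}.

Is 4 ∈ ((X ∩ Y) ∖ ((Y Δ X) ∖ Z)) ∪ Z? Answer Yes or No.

No

4 ∉ X and 4 ∉ Y, so 4 ∉ X ∩ Y
4 ∉ Y and 4 ∉ X, so 4 ∉ Y Δ X
4 ∉ (Y Δ X) and 4 ∉ Z, so 4 ∉ (Y Δ X) ∖ Z
4 ∉ (X ∩ Y) and 4 ∉ ((Y Δ X) ∖ Z), so 4 ∉ (X ∩ Y) ∖ ((Y Δ X) ∖ Z)
4 ∉ ((X ∩ Y) ∖ ((Y Δ X) ∖ Z)) and 4 ∉ Z, so 4 ∉ ((X ∩ Y) ∖ ((Y Δ X) ∖ Z)) ∪ Z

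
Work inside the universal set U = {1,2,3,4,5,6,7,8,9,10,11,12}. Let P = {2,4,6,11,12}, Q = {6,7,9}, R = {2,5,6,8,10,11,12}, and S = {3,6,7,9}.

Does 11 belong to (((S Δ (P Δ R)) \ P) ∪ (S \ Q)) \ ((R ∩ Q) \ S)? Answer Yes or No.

No

11 ∈ P and 11 ∈ R, so 11 ∉ P Δ R
11 ∉ S and 11 ∉ (P Δ R), so 11 ∉ S Δ (P Δ R)
11 ∉ (S Δ (P Δ R)) and 11 ∈ P, so 11 ∉ (S Δ (P Δ R)) \ P
11 ∉ S and 11 ∉ Q, so 11 ∉ S \ Q
11 ∉ ((S Δ (P Δ R)) \ P) and 11 ∉ (S \ Q), so 11 ∉ ((S Δ (P Δ R)) \ P) ∪ (S \ Q)
11 ∈ R and 11 ∉ Q, so 11 ∉ R ∩ Q
11 ∉ (R ∩ Q) and 11 ∉ S, so 11 ∉ (R ∩ Q) \ S
11 ∉ (((S Δ (P Δ R)) \ P) ∪ (S \ Q)) and 11 ∉ ((R ∩ Q) \ S), so 11 ∉ (((S Δ (P Δ R)) \ P) ∪ (S \ Q)) \ ((R ∩ Q) \ S)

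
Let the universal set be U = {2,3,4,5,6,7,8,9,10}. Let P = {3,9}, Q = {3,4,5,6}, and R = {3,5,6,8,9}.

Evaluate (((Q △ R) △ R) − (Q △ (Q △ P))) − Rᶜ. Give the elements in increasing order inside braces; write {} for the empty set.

Q △ R = {4,8,9}
(Q △ R) △ R = {3,4,5,6}
Q △ P = {4,5,6,9}
Q △ (Q △ P) = {3,9}
((Q △ R) △ R) − (Q △ (Q △ P)) = {4,5,6}
Rᶜ = {2,4,7,10}
(((Q △ R) △ R) − (Q △ (Q △ P))) − Rᶜ = {5,6}

{5,6}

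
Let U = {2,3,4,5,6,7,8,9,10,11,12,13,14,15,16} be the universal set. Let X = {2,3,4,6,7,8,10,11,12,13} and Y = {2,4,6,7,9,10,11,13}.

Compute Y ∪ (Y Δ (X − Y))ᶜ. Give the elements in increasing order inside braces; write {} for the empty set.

{2,4,5,6,7,9,10,11,13,14,15,16}

X − Y = {3,8,12}
Y Δ (X − Y) = {2,3,4,6,7,8,9,10,11,12,13}
(Y Δ (X − Y))ᶜ = {5,14,15,16}
Y ∪ (Y Δ (X − Y))ᶜ = {2,4,5,6,7,9,10,11,13,14,15,16}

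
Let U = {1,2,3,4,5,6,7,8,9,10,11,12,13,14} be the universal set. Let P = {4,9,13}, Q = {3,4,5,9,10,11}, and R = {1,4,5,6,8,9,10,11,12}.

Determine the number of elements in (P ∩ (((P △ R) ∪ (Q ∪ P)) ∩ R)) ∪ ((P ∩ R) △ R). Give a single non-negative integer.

P △ R = {1,5,6,8,10,11,12,13}
Q ∪ P = {3,4,5,9,10,11,13}
(P △ R) ∪ (Q ∪ P) = {1,3,4,5,6,8,9,10,11,12,13}
((P △ R) ∪ (Q ∪ P)) ∩ R = {1,4,5,6,8,9,10,11,12}
P ∩ (((P △ R) ∪ (Q ∪ P)) ∩ R) = {4,9}
P ∩ R = {4,9}
(P ∩ R) △ R = {1,5,6,8,10,11,12}
(P ∩ (((P △ R) ∪ (Q ∪ P)) ∩ R)) ∪ ((P ∩ R) △ R) = {1,4,5,6,8,9,10,11,12}
|(P ∩ (((P △ R) ∪ (Q ∪ P)) ∩ R)) ∪ ((P ∩ R) △ R)| = 9

9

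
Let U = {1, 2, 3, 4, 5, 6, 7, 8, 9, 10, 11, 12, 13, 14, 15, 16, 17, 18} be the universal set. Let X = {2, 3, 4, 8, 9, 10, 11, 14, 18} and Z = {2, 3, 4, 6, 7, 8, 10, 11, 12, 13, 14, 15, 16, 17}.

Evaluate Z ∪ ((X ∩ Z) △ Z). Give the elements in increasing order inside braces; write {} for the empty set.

X ∩ Z = {2, 3, 4, 8, 10, 11, 14}
(X ∩ Z) △ Z = {6, 7, 12, 13, 15, 16, 17}
Z ∪ ((X ∩ Z) △ Z) = {2, 3, 4, 6, 7, 8, 10, 11, 12, 13, 14, 15, 16, 17}

{2, 3, 4, 6, 7, 8, 10, 11, 12, 13, 14, 15, 16, 17}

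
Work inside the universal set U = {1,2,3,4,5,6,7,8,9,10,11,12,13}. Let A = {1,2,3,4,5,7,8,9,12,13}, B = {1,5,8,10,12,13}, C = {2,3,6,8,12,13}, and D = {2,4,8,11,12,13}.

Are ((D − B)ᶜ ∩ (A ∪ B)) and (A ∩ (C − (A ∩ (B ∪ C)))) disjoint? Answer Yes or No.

D − B = {2,4,11}
(D − B)ᶜ = {1,3,5,6,7,8,9,10,12,13}
A ∪ B = {1,2,3,4,5,7,8,9,10,12,13}
(D − B)ᶜ ∩ (A ∪ B) = {1,3,5,7,8,9,10,12,13}
B ∪ C = {1,2,3,5,6,8,10,12,13}
A ∩ (B ∪ C) = {1,2,3,5,8,12,13}
C − (A ∩ (B ∪ C)) = {6}
A ∩ (C − (A ∩ (B ∪ C))) = {}
{1,3,5,7,8,9,10,12,13} and {} share no elements.

Yes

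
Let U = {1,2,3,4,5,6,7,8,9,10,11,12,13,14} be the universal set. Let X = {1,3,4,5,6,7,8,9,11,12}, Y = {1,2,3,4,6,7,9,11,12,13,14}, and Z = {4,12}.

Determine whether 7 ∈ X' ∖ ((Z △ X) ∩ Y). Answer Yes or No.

No

7 ∈ X, so 7 ∉ X'
7 ∉ Z and 7 ∈ X, so 7 ∈ Z △ X
7 ∈ (Z △ X) and 7 ∈ Y, so 7 ∈ (Z △ X) ∩ Y
7 ∉ X' and 7 ∈ ((Z △ X) ∩ Y), so 7 ∉ X' ∖ ((Z △ X) ∩ Y)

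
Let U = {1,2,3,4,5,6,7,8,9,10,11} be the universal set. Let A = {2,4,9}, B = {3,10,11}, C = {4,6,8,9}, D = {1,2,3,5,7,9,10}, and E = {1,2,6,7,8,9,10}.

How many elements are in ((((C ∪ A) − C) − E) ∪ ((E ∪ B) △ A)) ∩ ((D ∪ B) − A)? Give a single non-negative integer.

C ∪ A = {2,4,6,8,9}
(C ∪ A) − C = {2}
((C ∪ A) − C) − E = {}
E ∪ B = {1,2,3,6,7,8,9,10,11}
(E ∪ B) △ A = {1,3,4,6,7,8,10,11}
(((C ∪ A) − C) − E) ∪ ((E ∪ B) △ A) = {1,3,4,6,7,8,10,11}
D ∪ B = {1,2,3,5,7,9,10,11}
(D ∪ B) − A = {1,3,5,7,10,11}
((((C ∪ A) − C) − E) ∪ ((E ∪ B) △ A)) ∩ ((D ∪ B) − A) = {1,3,7,10,11}
|((((C ∪ A) − C) − E) ∪ ((E ∪ B) △ A)) ∩ ((D ∪ B) − A)| = 5

5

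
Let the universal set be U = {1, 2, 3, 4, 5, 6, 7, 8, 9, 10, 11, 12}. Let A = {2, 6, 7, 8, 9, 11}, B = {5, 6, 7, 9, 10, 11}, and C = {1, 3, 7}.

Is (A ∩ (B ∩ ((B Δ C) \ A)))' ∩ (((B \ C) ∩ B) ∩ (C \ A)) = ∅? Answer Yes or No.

Yes

B Δ C = {1, 3, 5, 6, 9, 10, 11}
(B Δ C) \ A = {1, 3, 5, 10}
B ∩ ((B Δ C) \ A) = {5, 10}
A ∩ (B ∩ ((B Δ C) \ A)) = {}
(A ∩ (B ∩ ((B Δ C) \ A)))' = {1, 2, 3, 4, 5, 6, 7, 8, 9, 10, 11, 12}
B \ C = {5, 6, 9, 10, 11}
(B \ C) ∩ B = {5, 6, 9, 10, 11}
C \ A = {1, 3}
((B \ C) ∩ B) ∩ (C \ A) = {}
{1, 2, 3, 4, 5, 6, 7, 8, 9, 10, 11, 12} and {} share no elements.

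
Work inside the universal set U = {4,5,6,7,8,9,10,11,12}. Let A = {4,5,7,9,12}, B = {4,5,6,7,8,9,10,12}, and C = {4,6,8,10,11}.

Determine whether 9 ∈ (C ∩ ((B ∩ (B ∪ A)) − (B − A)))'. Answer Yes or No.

Yes

9 ∈ B and 9 ∈ A, so 9 ∈ B ∪ A
9 ∈ B and 9 ∈ (B ∪ A), so 9 ∈ B ∩ (B ∪ A)
9 ∈ B and 9 ∈ A, so 9 ∉ B − A
9 ∈ (B ∩ (B ∪ A)) and 9 ∉ (B − A), so 9 ∈ (B ∩ (B ∪ A)) − (B − A)
9 ∉ C and 9 ∈ ((B ∩ (B ∪ A)) − (B − A)), so 9 ∉ C ∩ ((B ∩ (B ∪ A)) − (B − A))
9 ∈ (C ∩ ((B ∩ (B ∪ A)) − (B − A)))' since 9 ∉ (C ∩ ((B ∩ (B ∪ A)) − (B − A)))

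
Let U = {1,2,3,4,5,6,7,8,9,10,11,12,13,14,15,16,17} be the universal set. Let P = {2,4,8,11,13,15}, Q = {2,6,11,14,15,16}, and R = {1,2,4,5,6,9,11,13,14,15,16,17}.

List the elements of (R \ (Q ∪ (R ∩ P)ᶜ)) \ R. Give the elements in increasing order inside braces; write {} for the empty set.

{}

R ∩ P = {2,4,11,13,15}
(R ∩ P)ᶜ = {1,3,5,6,7,8,9,10,12,14,16,17}
Q ∪ (R ∩ P)ᶜ = {1,2,3,5,6,7,8,9,10,11,12,14,15,16,17}
R \ (Q ∪ (R ∩ P)ᶜ) = {4,13}
(R \ (Q ∪ (R ∩ P)ᶜ)) \ R = {}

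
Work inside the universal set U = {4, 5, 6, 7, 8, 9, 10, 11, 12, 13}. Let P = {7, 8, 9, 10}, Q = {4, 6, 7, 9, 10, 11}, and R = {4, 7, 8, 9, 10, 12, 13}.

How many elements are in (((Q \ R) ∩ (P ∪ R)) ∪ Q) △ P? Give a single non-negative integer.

Q \ R = {6, 11}
P ∪ R = {4, 7, 8, 9, 10, 12, 13}
(Q \ R) ∩ (P ∪ R) = {}
((Q \ R) ∩ (P ∪ R)) ∪ Q = {4, 6, 7, 9, 10, 11}
(((Q \ R) ∩ (P ∪ R)) ∪ Q) △ P = {4, 6, 8, 11}
|(((Q \ R) ∩ (P ∪ R)) ∪ Q) △ P| = 4

4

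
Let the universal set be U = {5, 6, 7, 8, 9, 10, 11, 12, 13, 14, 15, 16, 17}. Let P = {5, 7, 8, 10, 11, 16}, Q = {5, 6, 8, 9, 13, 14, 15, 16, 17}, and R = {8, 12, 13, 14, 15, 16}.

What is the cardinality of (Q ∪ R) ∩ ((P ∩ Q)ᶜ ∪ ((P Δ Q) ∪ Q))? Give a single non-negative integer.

10

Q ∪ R = {5, 6, 8, 9, 12, 13, 14, 15, 16, 17}
P ∩ Q = {5, 8, 16}
(P ∩ Q)ᶜ = {6, 7, 9, 10, 11, 12, 13, 14, 15, 17}
P Δ Q = {6, 7, 9, 10, 11, 13, 14, 15, 17}
(P Δ Q) ∪ Q = {5, 6, 7, 8, 9, 10, 11, 13, 14, 15, 16, 17}
(P ∩ Q)ᶜ ∪ ((P Δ Q) ∪ Q) = {5, 6, 7, 8, 9, 10, 11, 12, 13, 14, 15, 16, 17}
(Q ∪ R) ∩ ((P ∩ Q)ᶜ ∪ ((P Δ Q) ∪ Q)) = {5, 6, 8, 9, 12, 13, 14, 15, 16, 17}
|(Q ∪ R) ∩ ((P ∩ Q)ᶜ ∪ ((P Δ Q) ∪ Q))| = 10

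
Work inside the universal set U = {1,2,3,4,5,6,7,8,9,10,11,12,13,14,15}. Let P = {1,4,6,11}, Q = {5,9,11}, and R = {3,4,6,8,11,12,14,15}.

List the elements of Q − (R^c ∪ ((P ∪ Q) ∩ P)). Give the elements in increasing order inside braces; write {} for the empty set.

{}

R^c = {1,2,5,7,9,10,13}
P ∪ Q = {1,4,5,6,9,11}
(P ∪ Q) ∩ P = {1,4,6,11}
R^c ∪ ((P ∪ Q) ∩ P) = {1,2,4,5,6,7,9,10,11,13}
Q − (R^c ∪ ((P ∪ Q) ∩ P)) = {}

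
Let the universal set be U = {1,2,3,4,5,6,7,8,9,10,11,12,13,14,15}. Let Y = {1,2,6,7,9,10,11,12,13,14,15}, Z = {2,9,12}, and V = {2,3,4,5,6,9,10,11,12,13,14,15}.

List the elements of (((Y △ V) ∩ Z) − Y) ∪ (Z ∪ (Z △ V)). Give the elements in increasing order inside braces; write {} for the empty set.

{2,3,4,5,6,9,10,11,12,13,14,15}

Y △ V = {1,3,4,5,7}
(Y △ V) ∩ Z = {}
((Y △ V) ∩ Z) − Y = {}
Z △ V = {3,4,5,6,10,11,13,14,15}
Z ∪ (Z △ V) = {2,3,4,5,6,9,10,11,12,13,14,15}
(((Y △ V) ∩ Z) − Y) ∪ (Z ∪ (Z △ V)) = {2,3,4,5,6,9,10,11,12,13,14,15}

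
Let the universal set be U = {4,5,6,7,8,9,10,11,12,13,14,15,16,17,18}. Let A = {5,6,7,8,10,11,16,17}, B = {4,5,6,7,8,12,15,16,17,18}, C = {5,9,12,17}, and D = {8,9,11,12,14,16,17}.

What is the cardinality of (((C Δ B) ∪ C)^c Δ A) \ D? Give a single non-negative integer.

4

C Δ B = {4,6,7,8,9,15,16,18}
(C Δ B) ∪ C = {4,5,6,7,8,9,12,15,16,17,18}
((C Δ B) ∪ C)^c = {10,11,13,14}
((C Δ B) ∪ C)^c Δ A = {5,6,7,8,13,14,16,17}
(((C Δ B) ∪ C)^c Δ A) \ D = {5,6,7,13}
|(((C Δ B) ∪ C)^c Δ A) \ D| = 4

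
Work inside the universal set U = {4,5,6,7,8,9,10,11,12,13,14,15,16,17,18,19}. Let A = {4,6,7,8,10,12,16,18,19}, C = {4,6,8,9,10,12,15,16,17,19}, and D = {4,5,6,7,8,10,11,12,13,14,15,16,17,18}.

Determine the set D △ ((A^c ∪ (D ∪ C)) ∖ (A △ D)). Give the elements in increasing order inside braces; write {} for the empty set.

A^c = {5,9,11,13,14,15,17}
D ∪ C = {4,5,6,7,8,9,10,11,12,13,14,15,16,17,18,19}
A^c ∪ (D ∪ C) = {4,5,6,7,8,9,10,11,12,13,14,15,16,17,18,19}
A △ D = {5,11,13,14,15,17,19}
(A^c ∪ (D ∪ C)) ∖ (A △ D) = {4,6,7,8,9,10,12,16,18}
D △ ((A^c ∪ (D ∪ C)) ∖ (A △ D)) = {5,9,11,13,14,15,17}

{5,9,11,13,14,15,17}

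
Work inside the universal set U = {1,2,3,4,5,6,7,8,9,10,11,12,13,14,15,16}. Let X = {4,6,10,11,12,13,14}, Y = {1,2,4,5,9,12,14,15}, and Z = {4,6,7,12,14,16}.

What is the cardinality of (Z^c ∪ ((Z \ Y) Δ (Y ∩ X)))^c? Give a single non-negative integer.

0

Z^c = {1,2,3,5,8,9,10,11,13,15}
Z \ Y = {6,7,16}
Y ∩ X = {4,12,14}
(Z \ Y) Δ (Y ∩ X) = {4,6,7,12,14,16}
Z^c ∪ ((Z \ Y) Δ (Y ∩ X)) = {1,2,3,4,5,6,7,8,9,10,11,12,13,14,15,16}
(Z^c ∪ ((Z \ Y) Δ (Y ∩ X)))^c = {}
|(Z^c ∪ ((Z \ Y) Δ (Y ∩ X)))^c| = 0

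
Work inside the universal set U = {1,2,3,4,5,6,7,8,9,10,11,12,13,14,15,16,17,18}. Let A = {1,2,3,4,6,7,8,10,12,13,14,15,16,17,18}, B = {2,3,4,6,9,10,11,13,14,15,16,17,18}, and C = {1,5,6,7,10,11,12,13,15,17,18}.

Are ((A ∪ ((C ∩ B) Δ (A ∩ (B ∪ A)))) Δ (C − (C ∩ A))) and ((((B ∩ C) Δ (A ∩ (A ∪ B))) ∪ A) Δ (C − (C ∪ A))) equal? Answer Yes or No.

C ∩ B = {6,10,11,13,15,17,18}
B ∪ A = {1,2,3,4,6,7,8,9,10,11,12,13,14,15,16,17,18}
A ∩ (B ∪ A) = {1,2,3,4,6,7,8,10,12,13,14,15,16,17,18}
(C ∩ B) Δ (A ∩ (B ∪ A)) = {1,2,3,4,7,8,11,12,14,16}
A ∪ ((C ∩ B) Δ (A ∩ (B ∪ A))) = {1,2,3,4,6,7,8,10,11,12,13,14,15,16,17,18}
C ∩ A = {1,6,7,10,12,13,15,17,18}
C − (C ∩ A) = {5,11}
(A ∪ ((C ∩ B) Δ (A ∩ (B ∪ A)))) Δ (C − (C ∩ A)) = {1,2,3,4,5,6,7,8,10,12,13,14,15,16,17,18}
B ∩ C = {6,10,11,13,15,17,18}
A ∪ B = {1,2,3,4,6,7,8,9,10,11,12,13,14,15,16,17,18}
A ∩ (A ∪ B) = {1,2,3,4,6,7,8,10,12,13,14,15,16,17,18}
(B ∩ C) Δ (A ∩ (A ∪ B)) = {1,2,3,4,7,8,11,12,14,16}
((B ∩ C) Δ (A ∩ (A ∪ B))) ∪ A = {1,2,3,4,6,7,8,10,11,12,13,14,15,16,17,18}
C ∪ A = {1,2,3,4,5,6,7,8,10,11,12,13,14,15,16,17,18}
C − (C ∪ A) = {}
(((B ∩ C) Δ (A ∩ (A ∪ B))) ∪ A) Δ (C − (C ∪ A)) = {1,2,3,4,6,7,8,10,11,12,13,14,15,16,17,18}
5 ∈ (A ∪ ((C ∩ B) Δ (A ∩ (B ∪ A)))) Δ (C − (C ∩ A)) but 5 ∉ (((B ∩ C) Δ (A ∩ (A ∪ B))) ∪ A) Δ (C − (C ∪ A)), so they differ.

No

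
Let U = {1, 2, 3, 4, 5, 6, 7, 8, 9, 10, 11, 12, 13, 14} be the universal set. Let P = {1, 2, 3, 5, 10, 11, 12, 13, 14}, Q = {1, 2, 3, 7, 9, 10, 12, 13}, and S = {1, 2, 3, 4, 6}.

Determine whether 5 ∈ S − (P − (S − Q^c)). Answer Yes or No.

No

5 ∉ Q, so 5 ∈ Q^c
5 ∉ S and 5 ∈ Q^c, so 5 ∉ S − Q^c
5 ∈ P and 5 ∉ (S − Q^c), so 5 ∈ P − (S − Q^c)
5 ∉ S and 5 ∈ (P − (S − Q^c)), so 5 ∉ S − (P − (S − Q^c))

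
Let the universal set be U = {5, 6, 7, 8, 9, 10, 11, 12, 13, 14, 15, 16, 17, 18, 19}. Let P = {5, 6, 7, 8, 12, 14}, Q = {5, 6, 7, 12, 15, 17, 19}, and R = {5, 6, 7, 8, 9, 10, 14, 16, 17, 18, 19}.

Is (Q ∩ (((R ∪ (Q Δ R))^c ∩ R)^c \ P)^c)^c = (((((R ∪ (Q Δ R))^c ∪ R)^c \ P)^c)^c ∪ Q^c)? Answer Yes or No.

Q Δ R = {8, 9, 10, 12, 14, 15, 16, 18}
R ∪ (Q Δ R) = {5, 6, 7, 8, 9, 10, 12, 14, 15, 16, 17, 18, 19}
(R ∪ (Q Δ R))^c = {11, 13}
(R ∪ (Q Δ R))^c ∩ R = {}
((R ∪ (Q Δ R))^c ∩ R)^c = {5, 6, 7, 8, 9, 10, 11, 12, 13, 14, 15, 16, 17, 18, 19}
((R ∪ (Q Δ R))^c ∩ R)^c \ P = {9, 10, 11, 13, 15, 16, 17, 18, 19}
(((R ∪ (Q Δ R))^c ∩ R)^c \ P)^c = {5, 6, 7, 8, 12, 14}
Q ∩ (((R ∪ (Q Δ R))^c ∩ R)^c \ P)^c = {5, 6, 7, 12}
(Q ∩ (((R ∪ (Q Δ R))^c ∩ R)^c \ P)^c)^c = {8, 9, 10, 11, 13, 14, 15, 16, 17, 18, 19}
(R ∪ (Q Δ R))^c ∪ R = {5, 6, 7, 8, 9, 10, 11, 13, 14, 16, 17, 18, 19}
((R ∪ (Q Δ R))^c ∪ R)^c = {12, 15}
((R ∪ (Q Δ R))^c ∪ R)^c \ P = {15}
(((R ∪ (Q Δ R))^c ∪ R)^c \ P)^c = {5, 6, 7, 8, 9, 10, 11, 12, 13, 14, 16, 17, 18, 19}
((((R ∪ (Q Δ R))^c ∪ R)^c \ P)^c)^c = {15}
Q^c = {8, 9, 10, 11, 13, 14, 16, 18}
((((R ∪ (Q Δ R))^c ∪ R)^c \ P)^c)^c ∪ Q^c = {8, 9, 10, 11, 13, 14, 15, 16, 18}
17 ∈ (Q ∩ (((R ∪ (Q Δ R))^c ∩ R)^c \ P)^c)^c but 17 ∉ ((((R ∪ (Q Δ R))^c ∪ R)^c \ P)^c)^c ∪ Q^c, so they differ.

No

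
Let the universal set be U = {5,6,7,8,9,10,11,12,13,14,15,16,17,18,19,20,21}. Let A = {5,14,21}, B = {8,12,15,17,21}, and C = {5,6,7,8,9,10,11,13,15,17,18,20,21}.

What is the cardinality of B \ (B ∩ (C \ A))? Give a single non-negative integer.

C \ A = {6,7,8,9,10,11,13,15,17,18,20}
B ∩ (C \ A) = {8,15,17}
B \ (B ∩ (C \ A)) = {12,21}
|B \ (B ∩ (C \ A))| = 2

2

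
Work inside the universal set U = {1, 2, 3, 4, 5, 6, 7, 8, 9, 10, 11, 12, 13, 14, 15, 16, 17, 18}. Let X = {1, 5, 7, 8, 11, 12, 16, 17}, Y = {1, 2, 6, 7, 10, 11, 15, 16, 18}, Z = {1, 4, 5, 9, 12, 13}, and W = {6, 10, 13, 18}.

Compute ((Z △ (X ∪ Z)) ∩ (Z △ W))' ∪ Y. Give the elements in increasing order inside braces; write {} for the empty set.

{1, 2, 3, 4, 5, 6, 7, 8, 9, 10, 11, 12, 13, 14, 15, 16, 17, 18}

X ∪ Z = {1, 4, 5, 7, 8, 9, 11, 12, 13, 16, 17}
Z △ (X ∪ Z) = {7, 8, 11, 16, 17}
Z △ W = {1, 4, 5, 6, 9, 10, 12, 18}
(Z △ (X ∪ Z)) ∩ (Z △ W) = {}
((Z △ (X ∪ Z)) ∩ (Z △ W))' = {1, 2, 3, 4, 5, 6, 7, 8, 9, 10, 11, 12, 13, 14, 15, 16, 17, 18}
((Z △ (X ∪ Z)) ∩ (Z △ W))' ∪ Y = {1, 2, 3, 4, 5, 6, 7, 8, 9, 10, 11, 12, 13, 14, 15, 16, 17, 18}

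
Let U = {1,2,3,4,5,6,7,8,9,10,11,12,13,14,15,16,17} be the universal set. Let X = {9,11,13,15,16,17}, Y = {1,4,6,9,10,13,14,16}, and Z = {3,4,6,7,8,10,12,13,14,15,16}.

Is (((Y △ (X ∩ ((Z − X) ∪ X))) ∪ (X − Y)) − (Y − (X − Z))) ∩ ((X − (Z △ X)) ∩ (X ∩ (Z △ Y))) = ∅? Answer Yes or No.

No

Z − X = {3,4,6,7,8,10,12,14}
(Z − X) ∪ X = {3,4,6,7,8,9,10,11,12,13,14,15,16,17}
X ∩ ((Z − X) ∪ X) = {9,11,13,15,16,17}
Y △ (X ∩ ((Z − X) ∪ X)) = {1,4,6,10,11,14,15,17}
X − Y = {11,15,17}
(Y △ (X ∩ ((Z − X) ∪ X))) ∪ (X − Y) = {1,4,6,10,11,14,15,17}
X − Z = {9,11,17}
Y − (X − Z) = {1,4,6,10,13,14,16}
((Y △ (X ∩ ((Z − X) ∪ X))) ∪ (X − Y)) − (Y − (X − Z)) = {11,15,17}
Z △ X = {3,4,6,7,8,9,10,11,12,14,17}
X − (Z △ X) = {13,15,16}
Z △ Y = {1,3,7,8,9,12,15}
X ∩ (Z △ Y) = {9,15}
(X − (Z △ X)) ∩ (X ∩ (Z △ Y)) = {15}
15 lies in both, so they are not disjoint.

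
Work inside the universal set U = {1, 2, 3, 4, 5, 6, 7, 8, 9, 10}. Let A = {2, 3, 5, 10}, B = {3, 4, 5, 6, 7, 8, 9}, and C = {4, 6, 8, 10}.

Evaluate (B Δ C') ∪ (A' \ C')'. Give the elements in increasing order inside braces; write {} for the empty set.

C' = {1, 2, 3, 5, 7, 9}
B Δ C' = {1, 2, 4, 6, 8}
A' = {1, 4, 6, 7, 8, 9}
A' \ C' = {4, 6, 8}
(A' \ C')' = {1, 2, 3, 5, 7, 9, 10}
(B Δ C') ∪ (A' \ C')' = {1, 2, 3, 4, 5, 6, 7, 8, 9, 10}

{1, 2, 3, 4, 5, 6, 7, 8, 9, 10}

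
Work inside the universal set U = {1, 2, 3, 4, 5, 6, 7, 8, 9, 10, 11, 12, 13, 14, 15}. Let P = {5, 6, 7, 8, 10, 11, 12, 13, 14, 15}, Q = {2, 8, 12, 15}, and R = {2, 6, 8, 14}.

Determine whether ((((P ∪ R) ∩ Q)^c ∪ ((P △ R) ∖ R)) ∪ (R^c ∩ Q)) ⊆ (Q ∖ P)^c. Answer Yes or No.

P ∪ R = {2, 5, 6, 7, 8, 10, 11, 12, 13, 14, 15}
(P ∪ R) ∩ Q = {2, 8, 12, 15}
((P ∪ R) ∩ Q)^c = {1, 3, 4, 5, 6, 7, 9, 10, 11, 13, 14}
P △ R = {2, 5, 7, 10, 11, 12, 13, 15}
(P △ R) ∖ R = {5, 7, 10, 11, 12, 13, 15}
((P ∪ R) ∩ Q)^c ∪ ((P △ R) ∖ R) = {1, 3, 4, 5, 6, 7, 9, 10, 11, 12, 13, 14, 15}
R^c = {1, 3, 4, 5, 7, 9, 10, 11, 12, 13, 15}
R^c ∩ Q = {12, 15}
(((P ∪ R) ∩ Q)^c ∪ ((P △ R) ∖ R)) ∪ (R^c ∩ Q) = {1, 3, 4, 5, 6, 7, 9, 10, 11, 12, 13, 14, 15}
Q ∖ P = {2}
(Q ∖ P)^c = {1, 3, 4, 5, 6, 7, 8, 9, 10, 11, 12, 13, 14, 15}
Every element of {1, 3, 4, 5, 6, 7, 9, 10, 11, 12, 13, 14, 15} is in {1, 3, 4, 5, 6, 7, 8, 9, 10, 11, 12, 13, 14, 15}, so (((P ∪ R) ∩ Q)^c ∪ ((P △ R) ∖ R)) ∪ (R^c ∩ Q) ⊆ (Q ∖ P)^c.

Yes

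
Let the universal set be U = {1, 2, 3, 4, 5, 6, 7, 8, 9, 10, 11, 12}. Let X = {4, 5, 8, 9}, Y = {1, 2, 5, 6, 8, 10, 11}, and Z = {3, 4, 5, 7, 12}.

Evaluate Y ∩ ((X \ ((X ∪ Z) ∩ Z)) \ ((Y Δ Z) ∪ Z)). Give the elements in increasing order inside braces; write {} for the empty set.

X ∪ Z = {3, 4, 5, 7, 8, 9, 12}
(X ∪ Z) ∩ Z = {3, 4, 5, 7, 12}
X \ ((X ∪ Z) ∩ Z) = {8, 9}
Y Δ Z = {1, 2, 3, 4, 6, 7, 8, 10, 11, 12}
(Y Δ Z) ∪ Z = {1, 2, 3, 4, 5, 6, 7, 8, 10, 11, 12}
(X \ ((X ∪ Z) ∩ Z)) \ ((Y Δ Z) ∪ Z) = {9}
Y ∩ ((X \ ((X ∪ Z) ∩ Z)) \ ((Y Δ Z) ∪ Z)) = {}

{}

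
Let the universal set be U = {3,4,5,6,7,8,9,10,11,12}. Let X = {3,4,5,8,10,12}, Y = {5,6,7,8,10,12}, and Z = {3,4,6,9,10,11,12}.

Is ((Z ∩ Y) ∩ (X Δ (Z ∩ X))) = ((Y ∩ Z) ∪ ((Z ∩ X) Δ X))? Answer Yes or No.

No

Z ∩ Y = {6,10,12}
Z ∩ X = {3,4,10,12}
X Δ (Z ∩ X) = {5,8}
(Z ∩ Y) ∩ (X Δ (Z ∩ X)) = {}
Y ∩ Z = {6,10,12}
(Z ∩ X) Δ X = {5,8}
(Y ∩ Z) ∪ ((Z ∩ X) Δ X) = {5,6,8,10,12}
5 ∈ (Y ∩ Z) ∪ ((Z ∩ X) Δ X) but 5 ∉ (Z ∩ Y) ∩ (X Δ (Z ∩ X)), so they differ.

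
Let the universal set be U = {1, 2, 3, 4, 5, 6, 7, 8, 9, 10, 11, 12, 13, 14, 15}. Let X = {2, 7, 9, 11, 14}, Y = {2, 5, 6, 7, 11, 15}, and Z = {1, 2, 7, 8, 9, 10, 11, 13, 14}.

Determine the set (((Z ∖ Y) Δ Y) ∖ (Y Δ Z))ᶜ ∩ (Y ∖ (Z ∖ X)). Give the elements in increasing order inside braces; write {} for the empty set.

{5, 6, 15}

Z ∖ Y = {1, 8, 9, 10, 13, 14}
(Z ∖ Y) Δ Y = {1, 2, 5, 6, 7, 8, 9, 10, 11, 13, 14, 15}
Y Δ Z = {1, 5, 6, 8, 9, 10, 13, 14, 15}
((Z ∖ Y) Δ Y) ∖ (Y Δ Z) = {2, 7, 11}
(((Z ∖ Y) Δ Y) ∖ (Y Δ Z))ᶜ = {1, 3, 4, 5, 6, 8, 9, 10, 12, 13, 14, 15}
Z ∖ X = {1, 8, 10, 13}
Y ∖ (Z ∖ X) = {2, 5, 6, 7, 11, 15}
(((Z ∖ Y) Δ Y) ∖ (Y Δ Z))ᶜ ∩ (Y ∖ (Z ∖ X)) = {5, 6, 15}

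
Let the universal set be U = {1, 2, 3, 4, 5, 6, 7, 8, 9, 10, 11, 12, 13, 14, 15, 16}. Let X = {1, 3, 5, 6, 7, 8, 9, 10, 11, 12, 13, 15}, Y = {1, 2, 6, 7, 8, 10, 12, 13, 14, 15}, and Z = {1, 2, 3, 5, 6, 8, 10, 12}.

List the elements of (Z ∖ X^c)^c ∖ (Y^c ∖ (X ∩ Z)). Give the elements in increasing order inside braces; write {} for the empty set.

X^c = {2, 4, 14, 16}
Z ∖ X^c = {1, 3, 5, 6, 8, 10, 12}
(Z ∖ X^c)^c = {2, 4, 7, 9, 11, 13, 14, 15, 16}
Y^c = {3, 4, 5, 9, 11, 16}
X ∩ Z = {1, 3, 5, 6, 8, 10, 12}
Y^c ∖ (X ∩ Z) = {4, 9, 11, 16}
(Z ∖ X^c)^c ∖ (Y^c ∖ (X ∩ Z)) = {2, 7, 13, 14, 15}

{2, 7, 13, 14, 15}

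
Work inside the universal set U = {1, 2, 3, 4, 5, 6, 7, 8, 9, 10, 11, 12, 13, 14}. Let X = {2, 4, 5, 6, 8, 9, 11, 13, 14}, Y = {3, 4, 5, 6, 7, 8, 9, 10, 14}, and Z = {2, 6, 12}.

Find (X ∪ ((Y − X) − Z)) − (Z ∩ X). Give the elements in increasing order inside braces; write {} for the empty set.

Y − X = {3, 7, 10}
(Y − X) − Z = {3, 7, 10}
X ∪ ((Y − X) − Z) = {2, 3, 4, 5, 6, 7, 8, 9, 10, 11, 13, 14}
Z ∩ X = {2, 6}
(X ∪ ((Y − X) − Z)) − (Z ∩ X) = {3, 4, 5, 7, 8, 9, 10, 11, 13, 14}

{3, 4, 5, 7, 8, 9, 10, 11, 13, 14}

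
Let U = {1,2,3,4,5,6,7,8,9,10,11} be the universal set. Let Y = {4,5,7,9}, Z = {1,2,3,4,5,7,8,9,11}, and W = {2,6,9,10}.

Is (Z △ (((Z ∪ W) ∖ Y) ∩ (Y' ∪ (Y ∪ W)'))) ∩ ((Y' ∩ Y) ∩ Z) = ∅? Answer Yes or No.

Yes

Z ∪ W = {1,2,3,4,5,6,7,8,9,10,11}
(Z ∪ W) ∖ Y = {1,2,3,6,8,10,11}
Y' = {1,2,3,6,8,10,11}
Y ∪ W = {2,4,5,6,7,9,10}
(Y ∪ W)' = {1,3,8,11}
Y' ∪ (Y ∪ W)' = {1,2,3,6,8,10,11}
((Z ∪ W) ∖ Y) ∩ (Y' ∪ (Y ∪ W)') = {1,2,3,6,8,10,11}
Z △ (((Z ∪ W) ∖ Y) ∩ (Y' ∪ (Y ∪ W)')) = {4,5,6,7,9,10}
Y' ∩ Y = {}
(Y' ∩ Y) ∩ Z = {}
{4,5,6,7,9,10} and {} share no elements.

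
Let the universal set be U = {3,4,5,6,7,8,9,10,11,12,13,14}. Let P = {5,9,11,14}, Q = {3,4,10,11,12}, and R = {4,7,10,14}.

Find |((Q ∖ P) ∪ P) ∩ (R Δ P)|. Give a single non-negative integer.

Q ∖ P = {3,4,10,12}
(Q ∖ P) ∪ P = {3,4,5,9,10,11,12,14}
R Δ P = {4,5,7,9,10,11}
((Q ∖ P) ∪ P) ∩ (R Δ P) = {4,5,9,10,11}
|((Q ∖ P) ∪ P) ∩ (R Δ P)| = 5

5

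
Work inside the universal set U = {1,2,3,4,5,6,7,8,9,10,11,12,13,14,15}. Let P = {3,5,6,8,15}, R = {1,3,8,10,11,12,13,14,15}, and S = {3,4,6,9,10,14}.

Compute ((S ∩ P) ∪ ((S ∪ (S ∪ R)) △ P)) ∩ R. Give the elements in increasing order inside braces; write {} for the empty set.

S ∩ P = {3,6}
S ∪ R = {1,3,4,6,8,9,10,11,12,13,14,15}
S ∪ (S ∪ R) = {1,3,4,6,8,9,10,11,12,13,14,15}
(S ∪ (S ∪ R)) △ P = {1,4,5,9,10,11,12,13,14}
(S ∩ P) ∪ ((S ∪ (S ∪ R)) △ P) = {1,3,4,5,6,9,10,11,12,13,14}
((S ∩ P) ∪ ((S ∪ (S ∪ R)) △ P)) ∩ R = {1,3,10,11,12,13,14}

{1,3,10,11,12,13,14}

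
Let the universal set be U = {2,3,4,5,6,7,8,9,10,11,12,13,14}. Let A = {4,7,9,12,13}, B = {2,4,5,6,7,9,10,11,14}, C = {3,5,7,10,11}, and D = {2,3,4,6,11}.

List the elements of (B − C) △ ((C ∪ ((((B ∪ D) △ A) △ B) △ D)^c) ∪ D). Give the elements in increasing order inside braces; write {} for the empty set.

B − C = {2,4,6,9,14}
B ∪ D = {2,3,4,5,6,7,9,10,11,14}
(B ∪ D) △ A = {2,3,5,6,10,11,12,13,14}
((B ∪ D) △ A) △ B = {3,4,7,9,12,13}
(((B ∪ D) △ A) △ B) △ D = {2,6,7,9,11,12,13}
((((B ∪ D) △ A) △ B) △ D)^c = {3,4,5,8,10,14}
C ∪ ((((B ∪ D) △ A) △ B) △ D)^c = {3,4,5,7,8,10,11,14}
(C ∪ ((((B ∪ D) △ A) △ B) △ D)^c) ∪ D = {2,3,4,5,6,7,8,10,11,14}
(B − C) △ ((C ∪ ((((B ∪ D) △ A) △ B) △ D)^c) ∪ D) = {3,5,7,8,9,10,11}

{3,5,7,8,9,10,11}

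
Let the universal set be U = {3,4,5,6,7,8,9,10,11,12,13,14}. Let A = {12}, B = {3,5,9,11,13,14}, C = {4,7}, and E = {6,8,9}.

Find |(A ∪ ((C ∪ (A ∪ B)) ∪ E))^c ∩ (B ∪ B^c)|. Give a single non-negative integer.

1

A ∪ B = {3,5,9,11,12,13,14}
C ∪ (A ∪ B) = {3,4,5,7,9,11,12,13,14}
(C ∪ (A ∪ B)) ∪ E = {3,4,5,6,7,8,9,11,12,13,14}
A ∪ ((C ∪ (A ∪ B)) ∪ E) = {3,4,5,6,7,8,9,11,12,13,14}
(A ∪ ((C ∪ (A ∪ B)) ∪ E))^c = {10}
B^c = {4,6,7,8,10,12}
B ∪ B^c = {3,4,5,6,7,8,9,10,11,12,13,14}
(A ∪ ((C ∪ (A ∪ B)) ∪ E))^c ∩ (B ∪ B^c) = {10}
|(A ∪ ((C ∪ (A ∪ B)) ∪ E))^c ∩ (B ∪ B^c)| = 1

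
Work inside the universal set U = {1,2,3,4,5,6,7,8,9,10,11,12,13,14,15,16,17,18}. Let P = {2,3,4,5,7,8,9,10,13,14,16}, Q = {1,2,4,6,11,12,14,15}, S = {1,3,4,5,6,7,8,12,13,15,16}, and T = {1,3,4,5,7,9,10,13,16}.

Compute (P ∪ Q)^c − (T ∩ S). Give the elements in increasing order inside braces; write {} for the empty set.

{17,18}

P ∪ Q = {1,2,3,4,5,6,7,8,9,10,11,12,13,14,15,16}
(P ∪ Q)^c = {17,18}
T ∩ S = {1,3,4,5,7,13,16}
(P ∪ Q)^c − (T ∩ S) = {17,18}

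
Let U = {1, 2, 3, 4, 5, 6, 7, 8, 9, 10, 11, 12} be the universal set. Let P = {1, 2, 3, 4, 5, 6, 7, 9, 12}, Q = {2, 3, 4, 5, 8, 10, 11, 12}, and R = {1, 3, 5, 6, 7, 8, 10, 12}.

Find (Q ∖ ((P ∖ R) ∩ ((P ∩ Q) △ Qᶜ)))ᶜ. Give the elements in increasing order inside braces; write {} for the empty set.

P ∖ R = {2, 4, 9}
P ∩ Q = {2, 3, 4, 5, 12}
Qᶜ = {1, 6, 7, 9}
(P ∩ Q) △ Qᶜ = {1, 2, 3, 4, 5, 6, 7, 9, 12}
(P ∖ R) ∩ ((P ∩ Q) △ Qᶜ) = {2, 4, 9}
Q ∖ ((P ∖ R) ∩ ((P ∩ Q) △ Qᶜ)) = {3, 5, 8, 10, 11, 12}
(Q ∖ ((P ∖ R) ∩ ((P ∩ Q) △ Qᶜ)))ᶜ = {1, 2, 4, 6, 7, 9}

{1, 2, 4, 6, 7, 9}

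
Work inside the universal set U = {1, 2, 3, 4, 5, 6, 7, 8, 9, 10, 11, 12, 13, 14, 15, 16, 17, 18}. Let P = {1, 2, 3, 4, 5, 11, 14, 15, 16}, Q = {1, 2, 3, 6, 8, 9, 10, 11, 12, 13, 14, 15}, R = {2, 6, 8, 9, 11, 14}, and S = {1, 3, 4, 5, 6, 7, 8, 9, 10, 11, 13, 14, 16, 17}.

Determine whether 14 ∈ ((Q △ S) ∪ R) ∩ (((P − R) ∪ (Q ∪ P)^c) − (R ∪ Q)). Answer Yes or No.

14 ∈ Q and 14 ∈ S, so 14 ∉ Q △ S
14 ∉ (Q △ S) and 14 ∈ R, so 14 ∈ (Q △ S) ∪ R
14 ∈ P and 14 ∈ R, so 14 ∉ P − R
14 ∈ Q and 14 ∈ P, so 14 ∈ Q ∪ P
14 ∉ (Q ∪ P)^c since 14 ∈ (Q ∪ P)
14 ∉ (P − R) and 14 ∉ (Q ∪ P)^c, so 14 ∉ (P − R) ∪ (Q ∪ P)^c
14 ∈ R and 14 ∈ Q, so 14 ∈ R ∪ Q
14 ∉ ((P − R) ∪ (Q ∪ P)^c) and 14 ∈ (R ∪ Q), so 14 ∉ ((P − R) ∪ (Q ∪ P)^c) − (R ∪ Q)
14 ∈ ((Q △ S) ∪ R) and 14 ∉ (((P − R) ∪ (Q ∪ P)^c) − (R ∪ Q)), so 14 ∉ ((Q △ S) ∪ R) ∩ (((P − R) ∪ (Q ∪ P)^c) − (R ∪ Q))

No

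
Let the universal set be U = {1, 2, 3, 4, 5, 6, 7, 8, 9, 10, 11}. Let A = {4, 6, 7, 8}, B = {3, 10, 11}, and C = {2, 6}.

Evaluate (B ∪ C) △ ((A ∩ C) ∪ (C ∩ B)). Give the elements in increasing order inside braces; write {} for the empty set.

B ∪ C = {2, 3, 6, 10, 11}
A ∩ C = {6}
C ∩ B = {}
(A ∩ C) ∪ (C ∩ B) = {6}
(B ∪ C) △ ((A ∩ C) ∪ (C ∩ B)) = {2, 3, 10, 11}

{2, 3, 10, 11}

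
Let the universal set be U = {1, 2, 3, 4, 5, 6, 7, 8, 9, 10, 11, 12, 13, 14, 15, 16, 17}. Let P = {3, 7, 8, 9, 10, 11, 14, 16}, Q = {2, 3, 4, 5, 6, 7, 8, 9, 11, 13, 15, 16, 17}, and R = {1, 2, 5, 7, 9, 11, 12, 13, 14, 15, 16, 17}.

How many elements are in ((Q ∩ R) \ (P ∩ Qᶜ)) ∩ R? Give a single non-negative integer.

9

Q ∩ R = {2, 5, 7, 9, 11, 13, 15, 16, 17}
Qᶜ = {1, 10, 12, 14}
P ∩ Qᶜ = {10, 14}
(Q ∩ R) \ (P ∩ Qᶜ) = {2, 5, 7, 9, 11, 13, 15, 16, 17}
((Q ∩ R) \ (P ∩ Qᶜ)) ∩ R = {2, 5, 7, 9, 11, 13, 15, 16, 17}
|((Q ∩ R) \ (P ∩ Qᶜ)) ∩ R| = 9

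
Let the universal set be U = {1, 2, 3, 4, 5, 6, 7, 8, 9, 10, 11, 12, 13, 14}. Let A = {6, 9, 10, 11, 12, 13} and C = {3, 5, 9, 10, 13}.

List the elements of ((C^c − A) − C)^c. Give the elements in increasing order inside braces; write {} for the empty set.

C^c = {1, 2, 4, 6, 7, 8, 11, 12, 14}
C^c − A = {1, 2, 4, 7, 8, 14}
(C^c − A) − C = {1, 2, 4, 7, 8, 14}
((C^c − A) − C)^c = {3, 5, 6, 9, 10, 11, 12, 13}

{3, 5, 6, 9, 10, 11, 12, 13}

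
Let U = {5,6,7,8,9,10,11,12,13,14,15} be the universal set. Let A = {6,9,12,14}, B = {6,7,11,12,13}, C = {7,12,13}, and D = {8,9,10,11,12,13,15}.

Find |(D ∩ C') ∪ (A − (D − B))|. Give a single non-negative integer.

8

C' = {5,6,8,9,10,11,14,15}
D ∩ C' = {8,9,10,11,15}
D − B = {8,9,10,15}
A − (D − B) = {6,12,14}
(D ∩ C') ∪ (A − (D − B)) = {6,8,9,10,11,12,14,15}
|(D ∩ C') ∪ (A − (D − B))| = 8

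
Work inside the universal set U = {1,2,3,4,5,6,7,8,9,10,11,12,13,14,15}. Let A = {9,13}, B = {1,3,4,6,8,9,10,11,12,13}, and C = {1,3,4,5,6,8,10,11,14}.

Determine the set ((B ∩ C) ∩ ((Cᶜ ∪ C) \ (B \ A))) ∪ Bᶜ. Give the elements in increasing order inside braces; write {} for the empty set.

B ∩ C = {1,3,4,6,8,10,11}
Cᶜ = {2,7,9,12,13,15}
Cᶜ ∪ C = {1,2,3,4,5,6,7,8,9,10,11,12,13,14,15}
B \ A = {1,3,4,6,8,10,11,12}
(Cᶜ ∪ C) \ (B \ A) = {2,5,7,9,13,14,15}
(B ∩ C) ∩ ((Cᶜ ∪ C) \ (B \ A)) = {}
Bᶜ = {2,5,7,14,15}
((B ∩ C) ∩ ((Cᶜ ∪ C) \ (B \ A))) ∪ Bᶜ = {2,5,7,14,15}

{2,5,7,14,15}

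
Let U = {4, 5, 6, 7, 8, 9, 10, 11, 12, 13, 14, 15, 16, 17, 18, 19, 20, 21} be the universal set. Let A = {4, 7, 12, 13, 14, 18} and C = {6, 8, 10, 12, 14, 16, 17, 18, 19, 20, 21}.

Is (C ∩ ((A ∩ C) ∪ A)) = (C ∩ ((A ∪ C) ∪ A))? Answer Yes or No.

A ∩ C = {12, 14, 18}
(A ∩ C) ∪ A = {4, 7, 12, 13, 14, 18}
C ∩ ((A ∩ C) ∪ A) = {12, 14, 18}
A ∪ C = {4, 6, 7, 8, 10, 12, 13, 14, 16, 17, 18, 19, 20, 21}
(A ∪ C) ∪ A = {4, 6, 7, 8, 10, 12, 13, 14, 16, 17, 18, 19, 20, 21}
C ∩ ((A ∪ C) ∪ A) = {6, 8, 10, 12, 14, 16, 17, 18, 19, 20, 21}
6 ∈ C ∩ ((A ∪ C) ∪ A) but 6 ∉ C ∩ ((A ∩ C) ∪ A), so they differ.

No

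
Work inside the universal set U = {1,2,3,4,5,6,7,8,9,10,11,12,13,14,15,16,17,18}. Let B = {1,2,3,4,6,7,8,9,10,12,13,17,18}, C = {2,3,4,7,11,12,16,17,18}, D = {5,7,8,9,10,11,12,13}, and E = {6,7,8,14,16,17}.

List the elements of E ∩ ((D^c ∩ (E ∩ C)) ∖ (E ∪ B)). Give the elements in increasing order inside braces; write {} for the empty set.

{}

D^c = {1,2,3,4,6,14,15,16,17,18}
E ∩ C = {7,16,17}
D^c ∩ (E ∩ C) = {16,17}
E ∪ B = {1,2,3,4,6,7,8,9,10,12,13,14,16,17,18}
(D^c ∩ (E ∩ C)) ∖ (E ∪ B) = {}
E ∩ ((D^c ∩ (E ∩ C)) ∖ (E ∪ B)) = {}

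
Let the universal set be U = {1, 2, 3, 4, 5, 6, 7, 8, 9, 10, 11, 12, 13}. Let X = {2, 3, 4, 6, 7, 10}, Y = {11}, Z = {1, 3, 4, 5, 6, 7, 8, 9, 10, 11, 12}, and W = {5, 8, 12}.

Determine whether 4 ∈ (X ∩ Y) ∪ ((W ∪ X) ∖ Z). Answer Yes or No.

4 ∈ X and 4 ∉ Y, so 4 ∉ X ∩ Y
4 ∉ W and 4 ∈ X, so 4 ∈ W ∪ X
4 ∈ (W ∪ X) and 4 ∈ Z, so 4 ∉ (W ∪ X) ∖ Z
4 ∉ (X ∩ Y) and 4 ∉ ((W ∪ X) ∖ Z), so 4 ∉ (X ∩ Y) ∪ ((W ∪ X) ∖ Z)

No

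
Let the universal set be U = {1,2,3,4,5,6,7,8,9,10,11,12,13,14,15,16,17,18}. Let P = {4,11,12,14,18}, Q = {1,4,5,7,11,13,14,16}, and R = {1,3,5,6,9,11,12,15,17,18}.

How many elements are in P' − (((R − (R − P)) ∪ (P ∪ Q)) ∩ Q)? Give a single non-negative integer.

P' = {1,2,3,5,6,7,8,9,10,13,15,16,17}
R − P = {1,3,5,6,9,15,17}
R − (R − P) = {11,12,18}
P ∪ Q = {1,4,5,7,11,12,13,14,16,18}
(R − (R − P)) ∪ (P ∪ Q) = {1,4,5,7,11,12,13,14,16,18}
((R − (R − P)) ∪ (P ∪ Q)) ∩ Q = {1,4,5,7,11,13,14,16}
P' − (((R − (R − P)) ∪ (P ∪ Q)) ∩ Q) = {2,3,6,8,9,10,15,17}
|P' − (((R − (R − P)) ∪ (P ∪ Q)) ∩ Q)| = 8

8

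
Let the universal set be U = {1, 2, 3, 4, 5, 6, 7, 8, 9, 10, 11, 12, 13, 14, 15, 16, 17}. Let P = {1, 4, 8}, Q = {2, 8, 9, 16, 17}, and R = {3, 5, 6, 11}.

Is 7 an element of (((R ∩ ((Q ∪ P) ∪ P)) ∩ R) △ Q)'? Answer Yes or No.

Yes

7 ∉ Q and 7 ∉ P, so 7 ∉ Q ∪ P
7 ∉ (Q ∪ P) and 7 ∉ P, so 7 ∉ (Q ∪ P) ∪ P
7 ∉ R and 7 ∉ ((Q ∪ P) ∪ P), so 7 ∉ R ∩ ((Q ∪ P) ∪ P)
7 ∉ (R ∩ ((Q ∪ P) ∪ P)) and 7 ∉ R, so 7 ∉ (R ∩ ((Q ∪ P) ∪ P)) ∩ R
7 ∉ ((R ∩ ((Q ∪ P) ∪ P)) ∩ R) and 7 ∉ Q, so 7 ∉ ((R ∩ ((Q ∪ P) ∪ P)) ∩ R) △ Q
7 ∈ (((R ∩ ((Q ∪ P) ∪ P)) ∩ R) △ Q)' since 7 ∉ (((R ∩ ((Q ∪ P) ∪ P)) ∩ R) △ Q)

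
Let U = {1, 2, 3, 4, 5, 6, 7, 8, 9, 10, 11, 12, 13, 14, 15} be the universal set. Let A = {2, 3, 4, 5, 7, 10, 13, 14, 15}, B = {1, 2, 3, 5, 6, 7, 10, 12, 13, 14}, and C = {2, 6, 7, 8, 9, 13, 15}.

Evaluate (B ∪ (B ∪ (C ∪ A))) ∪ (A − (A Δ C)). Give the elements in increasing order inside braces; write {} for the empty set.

{1, 2, 3, 4, 5, 6, 7, 8, 9, 10, 12, 13, 14, 15}

C ∪ A = {2, 3, 4, 5, 6, 7, 8, 9, 10, 13, 14, 15}
B ∪ (C ∪ A) = {1, 2, 3, 4, 5, 6, 7, 8, 9, 10, 12, 13, 14, 15}
B ∪ (B ∪ (C ∪ A)) = {1, 2, 3, 4, 5, 6, 7, 8, 9, 10, 12, 13, 14, 15}
A Δ C = {3, 4, 5, 6, 8, 9, 10, 14}
A − (A Δ C) = {2, 7, 13, 15}
(B ∪ (B ∪ (C ∪ A))) ∪ (A − (A Δ C)) = {1, 2, 3, 4, 5, 6, 7, 8, 9, 10, 12, 13, 14, 15}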